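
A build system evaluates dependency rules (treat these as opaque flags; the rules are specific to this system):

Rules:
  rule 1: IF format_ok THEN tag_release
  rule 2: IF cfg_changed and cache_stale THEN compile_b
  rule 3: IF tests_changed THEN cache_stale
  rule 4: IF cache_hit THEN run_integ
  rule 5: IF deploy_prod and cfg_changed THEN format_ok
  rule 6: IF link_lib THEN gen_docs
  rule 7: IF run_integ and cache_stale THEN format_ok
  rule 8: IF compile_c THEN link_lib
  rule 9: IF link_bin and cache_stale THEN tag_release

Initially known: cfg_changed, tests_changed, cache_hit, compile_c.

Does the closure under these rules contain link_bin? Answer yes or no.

Round 1 fires rule 3, rule 4, rule 8, giving cache_stale, run_integ, link_lib.
Round 2 fires rule 2, rule 6, rule 7, giving compile_b, gen_docs, format_ok.
Round 3 fires rule 1, giving tag_release.
Fixed point reached. No rule has link_bin as a consequent, and it is not given.

no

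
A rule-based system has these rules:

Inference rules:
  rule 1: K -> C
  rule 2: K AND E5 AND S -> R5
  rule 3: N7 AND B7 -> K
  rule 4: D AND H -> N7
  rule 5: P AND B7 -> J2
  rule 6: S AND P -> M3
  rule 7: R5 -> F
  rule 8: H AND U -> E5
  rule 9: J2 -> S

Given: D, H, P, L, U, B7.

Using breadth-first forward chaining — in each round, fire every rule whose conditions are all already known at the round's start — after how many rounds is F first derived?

4

Round 1: rule 4 [D AND H -> N7]; rule 5 [P AND B7 -> J2]; rule 8 [H AND U -> E5]. Adds N7, J2, E5.
Round 2: rule 3 [N7 AND B7 -> K]; rule 9 [J2 -> S]. Adds K, S.
Round 3: rule 1 [K -> C]; rule 2 [K AND E5 AND S -> R5]; rule 6 [S AND P -> M3]. Adds C, R5, M3.
Round 4: rule 7 [R5 -> F]. Adds F.
F first appears in round 4.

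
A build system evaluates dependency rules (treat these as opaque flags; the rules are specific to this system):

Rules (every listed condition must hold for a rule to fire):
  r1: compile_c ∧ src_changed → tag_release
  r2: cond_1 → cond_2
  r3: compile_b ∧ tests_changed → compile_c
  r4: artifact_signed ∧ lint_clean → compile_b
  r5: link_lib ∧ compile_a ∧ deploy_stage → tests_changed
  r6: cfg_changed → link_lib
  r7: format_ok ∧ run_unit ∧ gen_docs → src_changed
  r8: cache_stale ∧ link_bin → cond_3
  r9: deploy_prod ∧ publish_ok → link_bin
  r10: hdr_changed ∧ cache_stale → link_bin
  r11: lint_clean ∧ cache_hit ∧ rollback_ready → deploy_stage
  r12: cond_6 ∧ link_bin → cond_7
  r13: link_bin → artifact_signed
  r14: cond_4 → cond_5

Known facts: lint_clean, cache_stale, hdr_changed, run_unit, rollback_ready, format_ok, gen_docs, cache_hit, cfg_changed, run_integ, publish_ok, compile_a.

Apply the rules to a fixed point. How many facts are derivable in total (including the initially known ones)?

22

Round 1: r6 [cfg_changed → link_lib]; r7 [format_ok ∧ run_unit ∧ gen_docs → src_changed]; r10 [hdr_changed ∧ cache_stale → link_bin]; r11 [lint_clean ∧ cache_hit ∧ rollback_ready → deploy_stage]. New: link_lib, src_changed, link_bin, deploy_stage.
Round 2: r5 [link_lib ∧ compile_a ∧ deploy_stage → tests_changed]; r8 [cache_stale ∧ link_bin → cond_3]; r13 [link_bin → artifact_signed]. New: tests_changed, cond_3, artifact_signed.
Round 3: r4 [artifact_signed ∧ lint_clean → compile_b]. New: compile_b.
Round 4: r3 [compile_b ∧ tests_changed → compile_c]. New: compile_c.
Round 5: r1 [compile_c ∧ src_changed → tag_release]. New: tag_release.
Closure: {artifact_signed, cache_hit, cache_stale, cfg_changed, compile_a, compile_b, compile_c, cond_3, deploy_stage, format_ok, gen_docs, hdr_changed, link_bin, link_lib, lint_clean, publish_ok, rollback_ready, run_integ, run_unit, src_changed, tag_release, tests_changed} — 22 facts.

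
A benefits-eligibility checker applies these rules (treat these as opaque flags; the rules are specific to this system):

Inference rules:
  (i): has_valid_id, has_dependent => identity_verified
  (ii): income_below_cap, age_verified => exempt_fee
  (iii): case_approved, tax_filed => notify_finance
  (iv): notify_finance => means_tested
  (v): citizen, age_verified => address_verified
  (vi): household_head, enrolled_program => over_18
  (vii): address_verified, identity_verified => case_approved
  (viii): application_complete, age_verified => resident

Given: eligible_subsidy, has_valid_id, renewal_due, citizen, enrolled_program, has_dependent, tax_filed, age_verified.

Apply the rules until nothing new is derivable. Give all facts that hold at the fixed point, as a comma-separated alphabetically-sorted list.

[1] (i) [has_valid_id, has_dependent => identity_verified]; (v) [citizen, age_verified => address_verified]. ⇒ new: identity_verified, address_verified.
[2] (vii) [address_verified, identity_verified => case_approved]. ⇒ new: case_approved.
[3] (iii) [case_approved, tax_filed => notify_finance]. ⇒ new: notify_finance.
[4] (iv) [notify_finance => means_tested]. ⇒ new: means_tested.

address_verified, age_verified, case_approved, citizen, eligible_subsidy, enrolled_program, has_dependent, has_valid_id, identity_verified, means_tested, notify_finance, renewal_due, tax_filed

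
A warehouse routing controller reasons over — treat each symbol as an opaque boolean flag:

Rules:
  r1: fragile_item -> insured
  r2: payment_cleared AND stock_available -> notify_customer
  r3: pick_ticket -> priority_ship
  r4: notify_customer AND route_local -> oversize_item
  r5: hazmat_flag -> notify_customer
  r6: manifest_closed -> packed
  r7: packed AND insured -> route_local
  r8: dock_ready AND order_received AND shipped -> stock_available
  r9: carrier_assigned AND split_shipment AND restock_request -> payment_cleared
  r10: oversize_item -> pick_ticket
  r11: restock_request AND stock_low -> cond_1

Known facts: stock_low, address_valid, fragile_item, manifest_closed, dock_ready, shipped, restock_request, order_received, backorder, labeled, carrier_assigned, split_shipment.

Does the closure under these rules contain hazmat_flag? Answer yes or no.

no

Round 1 fires r1, r6, r8, r9, r11, giving insured, packed, stock_available, payment_cleared, cond_1.
Round 2 fires r2, r7, giving notify_customer, route_local.
Round 3 fires r4, giving oversize_item.
Round 4 fires r10, giving pick_ticket.
Round 5 fires r3, giving priority_ship.
Fixed point reached. No rule has hazmat_flag as a consequent, and it is not given.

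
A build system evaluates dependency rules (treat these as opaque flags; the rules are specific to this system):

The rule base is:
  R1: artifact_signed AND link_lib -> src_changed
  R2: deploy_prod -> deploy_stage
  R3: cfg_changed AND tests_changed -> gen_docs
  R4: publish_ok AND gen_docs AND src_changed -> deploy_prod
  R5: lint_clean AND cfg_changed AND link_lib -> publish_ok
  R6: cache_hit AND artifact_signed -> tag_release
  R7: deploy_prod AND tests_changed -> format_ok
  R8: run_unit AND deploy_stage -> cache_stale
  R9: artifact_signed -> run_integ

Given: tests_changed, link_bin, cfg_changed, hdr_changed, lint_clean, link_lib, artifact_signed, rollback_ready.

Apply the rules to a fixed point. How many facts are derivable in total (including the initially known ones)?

15

Round 1 fires R1, R3, R5, R9, giving src_changed, gen_docs, publish_ok, run_integ.
Round 2 fires R4, giving deploy_prod.
Round 3 fires R2, R7, giving deploy_stage, format_ok.
Closure: {artifact_signed, cfg_changed, deploy_prod, deploy_stage, format_ok, gen_docs, hdr_changed, link_bin, link_lib, lint_clean, publish_ok, rollback_ready, run_integ, src_changed, tests_changed} — 15 facts.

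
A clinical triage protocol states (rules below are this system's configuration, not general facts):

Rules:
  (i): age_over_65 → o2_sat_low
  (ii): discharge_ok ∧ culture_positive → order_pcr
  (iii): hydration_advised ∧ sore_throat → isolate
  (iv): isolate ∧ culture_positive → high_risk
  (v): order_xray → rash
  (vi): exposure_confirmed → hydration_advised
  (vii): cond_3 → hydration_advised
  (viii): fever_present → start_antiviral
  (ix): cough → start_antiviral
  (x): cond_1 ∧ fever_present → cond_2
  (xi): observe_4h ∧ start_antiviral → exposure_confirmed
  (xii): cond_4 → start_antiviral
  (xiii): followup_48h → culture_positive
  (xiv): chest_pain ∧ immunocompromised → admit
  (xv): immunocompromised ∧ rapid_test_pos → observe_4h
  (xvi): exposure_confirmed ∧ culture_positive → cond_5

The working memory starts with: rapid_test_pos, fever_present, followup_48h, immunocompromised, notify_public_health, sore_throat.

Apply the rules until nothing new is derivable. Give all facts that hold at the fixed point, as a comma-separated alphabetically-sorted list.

Round 1: (viii) [fever_present → start_antiviral]; (xiii) [followup_48h → culture_positive]; (xv) [immunocompromised ∧ rapid_test_pos → observe_4h]. New: start_antiviral, culture_positive, observe_4h.
Round 2: (xi) [observe_4h ∧ start_antiviral → exposure_confirmed]. New: exposure_confirmed.
Round 3: (vi) [exposure_confirmed → hydration_advised]; (xvi) [exposure_confirmed ∧ culture_positive → cond_5]. New: hydration_advised, cond_5.
Round 4: (iii) [hydration_advised ∧ sore_throat → isolate]. New: isolate.
Round 5: (iv) [isolate ∧ culture_positive → high_risk]. New: high_risk.

cond_5, culture_positive, exposure_confirmed, fever_present, followup_48h, high_risk, hydration_advised, immunocompromised, isolate, notify_public_health, observe_4h, rapid_test_pos, sore_throat, start_antiviral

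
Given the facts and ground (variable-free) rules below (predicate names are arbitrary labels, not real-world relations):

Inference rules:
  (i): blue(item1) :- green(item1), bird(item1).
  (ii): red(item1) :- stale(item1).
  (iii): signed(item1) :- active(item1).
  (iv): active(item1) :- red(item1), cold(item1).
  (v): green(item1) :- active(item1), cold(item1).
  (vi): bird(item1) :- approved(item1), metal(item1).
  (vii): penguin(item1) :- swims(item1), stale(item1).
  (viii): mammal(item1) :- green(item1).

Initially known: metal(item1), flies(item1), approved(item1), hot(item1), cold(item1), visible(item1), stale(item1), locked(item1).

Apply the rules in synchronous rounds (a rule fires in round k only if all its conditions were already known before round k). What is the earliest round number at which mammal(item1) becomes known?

Round 1 — (ii), (vi), derive red(item1), bird(item1).
Round 2 — (iv), derive active(item1).
Round 3 — (iii), (v), derive signed(item1), green(item1).
Round 4 — (i), (viii), derive blue(item1), mammal(item1).
mammal(item1) first appears in round 4.

4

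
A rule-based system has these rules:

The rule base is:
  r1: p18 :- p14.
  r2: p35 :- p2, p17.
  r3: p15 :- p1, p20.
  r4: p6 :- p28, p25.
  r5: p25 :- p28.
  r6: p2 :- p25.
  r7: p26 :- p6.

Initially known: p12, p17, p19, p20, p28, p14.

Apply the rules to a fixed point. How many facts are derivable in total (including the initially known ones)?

12

Round 1 fires r1, r5, giving p18, p25.
Round 2 fires r4, r6, giving p6, p2.
Round 3 fires r2, r7, giving p35, p26.
Closure: {p12, p14, p17, p18, p19, p2, p20, p25, p26, p28, p35, p6} — 12 facts.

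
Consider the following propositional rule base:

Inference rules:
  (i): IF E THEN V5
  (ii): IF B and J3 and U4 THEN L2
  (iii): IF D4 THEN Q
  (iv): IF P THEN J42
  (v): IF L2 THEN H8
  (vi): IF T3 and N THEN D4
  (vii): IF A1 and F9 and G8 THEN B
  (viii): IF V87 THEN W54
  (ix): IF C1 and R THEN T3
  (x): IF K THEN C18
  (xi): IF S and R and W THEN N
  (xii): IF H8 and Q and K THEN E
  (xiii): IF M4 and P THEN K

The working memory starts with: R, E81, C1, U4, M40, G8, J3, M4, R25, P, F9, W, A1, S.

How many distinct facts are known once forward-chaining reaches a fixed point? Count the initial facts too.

26

Round 1 — (iv), (vii), (ix), (xi), (xiii), derive J42, B, T3, N, K.
Round 2 — (ii), (vi), (x), derive L2, D4, C18.
Round 3 — (iii), (v), derive Q, H8.
Round 4 — (xii), derive E.
Round 5 — (i), derive V5.
Closure: {A1, B, C1, C18, D4, E, E81, F9, G8, H8, J3, J42, K, L2, M4, M40, N, P, Q, R, R25, S, T3, U4, V5, W} — 26 facts.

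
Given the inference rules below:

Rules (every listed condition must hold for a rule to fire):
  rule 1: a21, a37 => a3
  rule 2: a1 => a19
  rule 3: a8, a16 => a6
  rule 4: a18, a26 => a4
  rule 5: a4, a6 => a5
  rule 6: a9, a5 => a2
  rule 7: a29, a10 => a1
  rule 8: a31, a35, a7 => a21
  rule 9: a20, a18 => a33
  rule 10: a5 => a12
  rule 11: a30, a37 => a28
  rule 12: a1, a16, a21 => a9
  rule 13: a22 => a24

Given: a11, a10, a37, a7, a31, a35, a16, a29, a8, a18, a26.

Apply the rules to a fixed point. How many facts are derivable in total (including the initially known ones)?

Round 1: rule 3 [a8, a16 => a6]; rule 4 [a18, a26 => a4]; rule 7 [a29, a10 => a1]; rule 8 [a31, a35, a7 => a21]. Adds a6, a4, a1, a21.
Round 2: rule 1 [a21, a37 => a3]; rule 2 [a1 => a19]; rule 5 [a4, a6 => a5]; rule 12 [a1, a16, a21 => a9]. Adds a3, a19, a5, a9.
Round 3: rule 6 [a9, a5 => a2]; rule 10 [a5 => a12]. Adds a2, a12.
Closure: {a1, a10, a11, a12, a16, a18, a19, a2, a21, a26, a29, a3, a31, a35, a37, a4, a5, a6, a7, a8, a9} — 21 facts.

21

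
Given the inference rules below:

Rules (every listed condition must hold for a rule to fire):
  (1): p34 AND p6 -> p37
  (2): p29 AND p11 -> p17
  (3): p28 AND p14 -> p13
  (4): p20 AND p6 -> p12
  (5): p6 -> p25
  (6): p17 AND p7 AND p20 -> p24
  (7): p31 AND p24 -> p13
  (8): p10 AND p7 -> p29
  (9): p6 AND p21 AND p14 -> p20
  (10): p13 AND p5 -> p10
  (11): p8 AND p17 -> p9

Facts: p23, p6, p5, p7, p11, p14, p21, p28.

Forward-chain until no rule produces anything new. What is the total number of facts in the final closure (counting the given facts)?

16

Round 1: (3) [p28 AND p14 -> p13]; (5) [p6 -> p25]; (9) [p6 AND p21 AND p14 -> p20]. Adds p13, p25, p20.
Round 2: (4) [p20 AND p6 -> p12]; (10) [p13 AND p5 -> p10]. Adds p12, p10.
Round 3: (8) [p10 AND p7 -> p29]. Adds p29.
Round 4: (2) [p29 AND p11 -> p17]. Adds p17.
Round 5: (6) [p17 AND p7 AND p20 -> p24]. Adds p24.
Closure: {p10, p11, p12, p13, p14, p17, p20, p21, p23, p24, p25, p28, p29, p5, p6, p7} — 16 facts.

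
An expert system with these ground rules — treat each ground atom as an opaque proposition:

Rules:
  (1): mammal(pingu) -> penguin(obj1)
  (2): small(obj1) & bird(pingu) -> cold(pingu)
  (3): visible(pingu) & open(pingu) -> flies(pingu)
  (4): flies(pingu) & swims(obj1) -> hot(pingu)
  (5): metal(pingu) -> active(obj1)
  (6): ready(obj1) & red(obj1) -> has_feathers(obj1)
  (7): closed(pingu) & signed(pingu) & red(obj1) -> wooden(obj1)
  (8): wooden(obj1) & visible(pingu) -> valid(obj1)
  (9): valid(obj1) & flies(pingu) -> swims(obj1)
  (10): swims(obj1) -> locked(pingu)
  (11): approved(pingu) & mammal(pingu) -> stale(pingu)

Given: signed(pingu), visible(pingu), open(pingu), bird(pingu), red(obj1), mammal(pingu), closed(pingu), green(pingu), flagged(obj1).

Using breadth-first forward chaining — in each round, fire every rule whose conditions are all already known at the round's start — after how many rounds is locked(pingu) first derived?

Round 1 — (1), (3), (7), derive penguin(obj1), flies(pingu), wooden(obj1).
Round 2 — (8), derive valid(obj1).
Round 3 — (9), derive swims(obj1).
Round 4 — (4), (10), derive hot(pingu), locked(pingu).
locked(pingu) first appears in round 4.

4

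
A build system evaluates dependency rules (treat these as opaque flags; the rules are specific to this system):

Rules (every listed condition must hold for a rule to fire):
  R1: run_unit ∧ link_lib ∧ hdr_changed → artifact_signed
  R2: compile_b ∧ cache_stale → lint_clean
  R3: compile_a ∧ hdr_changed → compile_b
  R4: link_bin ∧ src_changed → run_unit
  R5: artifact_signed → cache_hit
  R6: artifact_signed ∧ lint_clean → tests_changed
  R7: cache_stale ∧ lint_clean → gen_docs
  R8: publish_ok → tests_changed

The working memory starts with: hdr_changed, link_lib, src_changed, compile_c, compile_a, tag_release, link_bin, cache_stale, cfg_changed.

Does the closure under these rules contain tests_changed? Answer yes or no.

[1] R3 [compile_a ∧ hdr_changed → compile_b]; R4 [link_bin ∧ src_changed → run_unit]. ⇒ new: compile_b, run_unit.
[2] R1 [run_unit ∧ link_lib ∧ hdr_changed → artifact_signed]; R2 [compile_b ∧ cache_stale → lint_clean]. ⇒ new: artifact_signed, lint_clean.
[3] R5 [artifact_signed → cache_hit]; R6 [artifact_signed ∧ lint_clean → tests_changed]; R7 [cache_stale ∧ lint_clean → gen_docs]. ⇒ new: cache_hit, tests_changed, gen_docs.
tests_changed appears in round 3, so it is derivable.

yes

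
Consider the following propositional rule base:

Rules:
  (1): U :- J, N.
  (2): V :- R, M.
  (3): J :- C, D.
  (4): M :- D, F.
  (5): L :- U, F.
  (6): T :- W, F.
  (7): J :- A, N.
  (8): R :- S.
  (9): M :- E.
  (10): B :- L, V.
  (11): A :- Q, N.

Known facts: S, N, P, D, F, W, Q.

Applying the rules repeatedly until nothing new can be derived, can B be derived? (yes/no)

Round 1: (4) [M :- D, F.]; (6) [T :- W, F.]; (8) [R :- S.]; (11) [A :- Q, N.]. Adds M, T, R, A.
Round 2: (2) [V :- R, M.]; (7) [J :- A, N.]. Adds V, J.
Round 3: (1) [U :- J, N.]. Adds U.
Round 4: (5) [L :- U, F.]. Adds L.
Round 5: (10) [B :- L, V.]. Adds B.
B appears in round 5, so it is derivable.

yes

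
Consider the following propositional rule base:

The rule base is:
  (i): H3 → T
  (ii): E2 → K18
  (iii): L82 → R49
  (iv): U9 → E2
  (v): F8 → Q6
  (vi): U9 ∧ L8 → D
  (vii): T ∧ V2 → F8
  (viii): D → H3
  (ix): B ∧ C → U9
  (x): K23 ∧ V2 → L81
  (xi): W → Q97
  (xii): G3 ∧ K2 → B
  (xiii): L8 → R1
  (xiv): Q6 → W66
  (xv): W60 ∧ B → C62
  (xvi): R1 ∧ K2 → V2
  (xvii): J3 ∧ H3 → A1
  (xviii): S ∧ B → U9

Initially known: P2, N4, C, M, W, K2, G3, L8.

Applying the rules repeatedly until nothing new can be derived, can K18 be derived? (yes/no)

[1] (xi) [W → Q97]; (xii) [G3 ∧ K2 → B]; (xiii) [L8 → R1]. ⇒ new: Q97, B, R1.
[2] (ix) [B ∧ C → U9]; (xvi) [R1 ∧ K2 → V2]. ⇒ new: U9, V2.
[3] (iv) [U9 → E2]; (vi) [U9 ∧ L8 → D]. ⇒ new: E2, D.
[4] (ii) [E2 → K18]; (viii) [D → H3]. ⇒ new: K18, H3.
[5] (i) [H3 → T]. ⇒ new: T.
[6] (vii) [T ∧ V2 → F8]. ⇒ new: F8.
[7] (v) [F8 → Q6]. ⇒ new: Q6.
[8] (xiv) [Q6 → W66]. ⇒ new: W66.
K18 appears in round 4, so it is derivable.

yes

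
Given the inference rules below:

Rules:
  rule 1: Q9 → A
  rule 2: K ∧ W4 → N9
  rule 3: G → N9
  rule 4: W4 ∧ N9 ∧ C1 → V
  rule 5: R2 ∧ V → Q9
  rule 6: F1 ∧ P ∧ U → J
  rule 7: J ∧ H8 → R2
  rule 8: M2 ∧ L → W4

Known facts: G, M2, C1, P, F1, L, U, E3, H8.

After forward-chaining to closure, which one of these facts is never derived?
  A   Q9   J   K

K

[1] rule 3 [G → N9]; rule 6 [F1 ∧ P ∧ U → J]; rule 8 [M2 ∧ L → W4]. ⇒ new: N9, J, W4.
[2] rule 4 [W4 ∧ N9 ∧ C1 → V]; rule 7 [J ∧ H8 → R2]. ⇒ new: V, R2.
[3] rule 5 [R2 ∧ V → Q9]. ⇒ new: Q9.
[4] rule 1 [Q9 → A]. ⇒ new: A.
Derived: J (round 1), A (round 4), Q9 (round 3). K never appears in any round.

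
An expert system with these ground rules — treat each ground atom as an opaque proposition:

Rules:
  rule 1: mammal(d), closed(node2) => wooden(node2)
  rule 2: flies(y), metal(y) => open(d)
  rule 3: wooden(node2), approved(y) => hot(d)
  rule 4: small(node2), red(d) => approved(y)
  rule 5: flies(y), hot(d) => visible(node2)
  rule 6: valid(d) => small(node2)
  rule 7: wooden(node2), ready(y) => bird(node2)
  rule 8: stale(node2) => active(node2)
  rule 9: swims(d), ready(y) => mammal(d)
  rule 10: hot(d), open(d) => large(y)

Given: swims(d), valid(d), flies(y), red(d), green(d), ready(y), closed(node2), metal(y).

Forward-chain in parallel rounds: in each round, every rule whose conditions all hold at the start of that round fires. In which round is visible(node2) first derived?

4

Round 1: rule 2 [flies(y), metal(y) => open(d)]; rule 6 [valid(d) => small(node2)]; rule 9 [swims(d), ready(y) => mammal(d)]. Adds open(d), small(node2), mammal(d).
Round 2: rule 1 [mammal(d), closed(node2) => wooden(node2)]; rule 4 [small(node2), red(d) => approved(y)]. Adds wooden(node2), approved(y).
Round 3: rule 3 [wooden(node2), approved(y) => hot(d)]; rule 7 [wooden(node2), ready(y) => bird(node2)]. Adds hot(d), bird(node2).
Round 4: rule 5 [flies(y), hot(d) => visible(node2)]; rule 10 [hot(d), open(d) => large(y)]. Adds visible(node2), large(y).
visible(node2) first appears in round 4.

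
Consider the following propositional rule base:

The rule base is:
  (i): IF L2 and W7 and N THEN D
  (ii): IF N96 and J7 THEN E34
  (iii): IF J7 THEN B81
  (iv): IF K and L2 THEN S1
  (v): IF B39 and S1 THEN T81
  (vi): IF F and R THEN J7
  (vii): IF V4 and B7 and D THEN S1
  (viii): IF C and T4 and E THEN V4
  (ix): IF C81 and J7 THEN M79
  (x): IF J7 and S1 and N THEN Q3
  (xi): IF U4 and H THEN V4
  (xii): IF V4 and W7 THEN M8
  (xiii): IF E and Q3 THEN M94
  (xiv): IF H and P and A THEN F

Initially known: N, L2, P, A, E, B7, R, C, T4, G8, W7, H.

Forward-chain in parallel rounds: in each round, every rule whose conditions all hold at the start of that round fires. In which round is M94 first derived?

[1] (i) [IF L2 and W7 and N THEN D]; (viii) [IF C and T4 and E THEN V4]; (xiv) [IF H and P and A THEN F]. ⇒ new: D, V4, F.
[2] (vi) [IF F and R THEN J7]; (vii) [IF V4 and B7 and D THEN S1]; (xii) [IF V4 and W7 THEN M8]. ⇒ new: J7, S1, M8.
[3] (iii) [IF J7 THEN B81]; (x) [IF J7 and S1 and N THEN Q3]. ⇒ new: B81, Q3.
[4] (xiii) [IF E and Q3 THEN M94]. ⇒ new: M94.
M94 first appears in round 4.

4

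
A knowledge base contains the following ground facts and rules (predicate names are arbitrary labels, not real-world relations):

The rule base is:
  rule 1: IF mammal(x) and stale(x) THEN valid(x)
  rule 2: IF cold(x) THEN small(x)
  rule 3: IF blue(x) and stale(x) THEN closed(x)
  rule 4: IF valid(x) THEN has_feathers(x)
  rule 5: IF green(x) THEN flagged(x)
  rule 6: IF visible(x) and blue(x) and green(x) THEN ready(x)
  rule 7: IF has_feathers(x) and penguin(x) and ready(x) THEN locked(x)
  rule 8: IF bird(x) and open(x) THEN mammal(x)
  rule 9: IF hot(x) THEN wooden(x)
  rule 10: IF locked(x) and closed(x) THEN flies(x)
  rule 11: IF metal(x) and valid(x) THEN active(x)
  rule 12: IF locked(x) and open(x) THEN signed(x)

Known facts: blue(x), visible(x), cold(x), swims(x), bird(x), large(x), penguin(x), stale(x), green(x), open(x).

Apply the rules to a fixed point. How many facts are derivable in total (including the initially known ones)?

Round 1: rule 2 [IF cold(x) THEN small(x)]; rule 3 [IF blue(x) and stale(x) THEN closed(x)]; rule 5 [IF green(x) THEN flagged(x)]; rule 6 [IF visible(x) and blue(x) and green(x) THEN ready(x)]; rule 8 [IF bird(x) and open(x) THEN mammal(x)]. New: small(x), closed(x), flagged(x), ready(x), mammal(x).
Round 2: rule 1 [IF mammal(x) and stale(x) THEN valid(x)]. New: valid(x).
Round 3: rule 4 [IF valid(x) THEN has_feathers(x)]. New: has_feathers(x).
Round 4: rule 7 [IF has_feathers(x) and penguin(x) and ready(x) THEN locked(x)]. New: locked(x).
Round 5: rule 10 [IF locked(x) and closed(x) THEN flies(x)]; rule 12 [IF locked(x) and open(x) THEN signed(x)]. New: flies(x), signed(x).
Closure: {bird(x), blue(x), closed(x), cold(x), flagged(x), flies(x), green(x), has_feathers(x), large(x), locked(x), mammal(x), open(x), penguin(x), ready(x), signed(x), small(x), stale(x), swims(x), valid(x), visible(x)} — 20 facts.

20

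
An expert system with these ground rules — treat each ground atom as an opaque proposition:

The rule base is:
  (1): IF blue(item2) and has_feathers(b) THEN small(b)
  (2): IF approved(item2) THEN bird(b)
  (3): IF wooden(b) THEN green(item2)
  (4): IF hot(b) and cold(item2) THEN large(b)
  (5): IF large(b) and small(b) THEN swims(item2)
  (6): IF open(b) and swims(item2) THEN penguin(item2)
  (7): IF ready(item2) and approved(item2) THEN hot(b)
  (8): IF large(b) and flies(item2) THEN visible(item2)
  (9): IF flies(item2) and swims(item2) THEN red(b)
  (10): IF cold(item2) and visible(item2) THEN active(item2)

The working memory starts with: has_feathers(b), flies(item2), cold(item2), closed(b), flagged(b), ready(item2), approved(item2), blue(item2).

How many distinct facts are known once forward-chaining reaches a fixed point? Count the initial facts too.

Round 1 — (1), (2), (7), derive small(b), bird(b), hot(b).
Round 2 — (4), derive large(b).
Round 3 — (5), (8), derive swims(item2), visible(item2).
Round 4 — (9), (10), derive red(b), active(item2).
Closure: {active(item2), approved(item2), bird(b), blue(item2), closed(b), cold(item2), flagged(b), flies(item2), has_feathers(b), hot(b), large(b), ready(item2), red(b), small(b), swims(item2), visible(item2)} — 16 facts.

16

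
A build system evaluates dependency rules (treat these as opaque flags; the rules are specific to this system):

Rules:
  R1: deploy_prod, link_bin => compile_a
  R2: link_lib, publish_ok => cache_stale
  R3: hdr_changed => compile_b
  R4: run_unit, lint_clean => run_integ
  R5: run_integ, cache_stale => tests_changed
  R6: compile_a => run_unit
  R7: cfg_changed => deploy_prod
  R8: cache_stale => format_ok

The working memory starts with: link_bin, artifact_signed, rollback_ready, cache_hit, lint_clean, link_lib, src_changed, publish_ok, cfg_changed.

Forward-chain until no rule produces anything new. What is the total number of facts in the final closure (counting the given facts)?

Round 1: R2 [link_lib, publish_ok => cache_stale]; R7 [cfg_changed => deploy_prod]. Adds cache_stale, deploy_prod.
Round 2: R1 [deploy_prod, link_bin => compile_a]; R8 [cache_stale => format_ok]. Adds compile_a, format_ok.
Round 3: R6 [compile_a => run_unit]. Adds run_unit.
Round 4: R4 [run_unit, lint_clean => run_integ]. Adds run_integ.
Round 5: R5 [run_integ, cache_stale => tests_changed]. Adds tests_changed.
Closure: {artifact_signed, cache_hit, cache_stale, cfg_changed, compile_a, deploy_prod, format_ok, link_bin, link_lib, lint_clean, publish_ok, rollback_ready, run_integ, run_unit, src_changed, tests_changed} — 16 facts.

16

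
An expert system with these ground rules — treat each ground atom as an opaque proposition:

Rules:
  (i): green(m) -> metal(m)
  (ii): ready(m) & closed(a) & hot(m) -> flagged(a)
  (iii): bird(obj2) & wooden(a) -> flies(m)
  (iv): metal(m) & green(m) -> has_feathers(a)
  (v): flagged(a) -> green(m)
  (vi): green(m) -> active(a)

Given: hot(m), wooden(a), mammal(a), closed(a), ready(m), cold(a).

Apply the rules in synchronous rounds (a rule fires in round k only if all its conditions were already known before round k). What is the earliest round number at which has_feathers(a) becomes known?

Round 1 — (ii), derive flagged(a).
Round 2 — (v), derive green(m).
Round 3 — (i), (vi), derive metal(m), active(a).
Round 4 — (iv), derive has_feathers(a).
has_feathers(a) first appears in round 4.

4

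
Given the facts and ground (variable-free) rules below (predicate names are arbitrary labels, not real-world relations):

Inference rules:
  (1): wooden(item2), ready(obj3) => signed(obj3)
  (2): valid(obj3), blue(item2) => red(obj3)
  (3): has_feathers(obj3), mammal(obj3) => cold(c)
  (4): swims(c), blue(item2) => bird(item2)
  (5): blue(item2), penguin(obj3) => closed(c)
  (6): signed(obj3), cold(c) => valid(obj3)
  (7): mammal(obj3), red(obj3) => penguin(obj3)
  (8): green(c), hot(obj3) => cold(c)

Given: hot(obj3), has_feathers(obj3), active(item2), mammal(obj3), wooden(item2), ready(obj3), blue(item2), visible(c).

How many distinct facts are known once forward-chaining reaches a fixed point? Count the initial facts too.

14

Round 1 — (1), (3), derive signed(obj3), cold(c).
Round 2 — (6), derive valid(obj3).
Round 3 — (2), derive red(obj3).
Round 4 — (7), derive penguin(obj3).
Round 5 — (5), derive closed(c).
Closure: {active(item2), blue(item2), closed(c), cold(c), has_feathers(obj3), hot(obj3), mammal(obj3), penguin(obj3), ready(obj3), red(obj3), signed(obj3), valid(obj3), visible(c), wooden(item2)} — 14 facts.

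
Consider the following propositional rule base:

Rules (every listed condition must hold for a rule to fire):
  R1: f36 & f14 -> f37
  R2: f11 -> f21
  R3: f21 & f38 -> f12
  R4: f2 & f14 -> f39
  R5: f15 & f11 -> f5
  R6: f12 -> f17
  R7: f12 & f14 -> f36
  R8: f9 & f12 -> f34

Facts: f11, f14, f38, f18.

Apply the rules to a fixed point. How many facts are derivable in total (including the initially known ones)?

Round 1 — R2, derive f21.
Round 2 — R3, derive f12.
Round 3 — R6, R7, derive f17, f36.
Round 4 — R1, derive f37.
Closure: {f11, f12, f14, f17, f18, f21, f36, f37, f38} — 9 facts.

9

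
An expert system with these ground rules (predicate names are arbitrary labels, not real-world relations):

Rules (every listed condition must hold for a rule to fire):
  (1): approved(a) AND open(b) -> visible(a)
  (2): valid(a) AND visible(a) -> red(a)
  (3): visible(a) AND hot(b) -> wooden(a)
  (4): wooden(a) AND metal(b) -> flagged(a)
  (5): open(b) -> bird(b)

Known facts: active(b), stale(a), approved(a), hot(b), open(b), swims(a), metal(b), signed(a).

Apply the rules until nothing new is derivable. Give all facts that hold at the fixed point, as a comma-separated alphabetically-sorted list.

active(b), approved(a), bird(b), flagged(a), hot(b), metal(b), open(b), signed(a), stale(a), swims(a), visible(a), wooden(a)

Round 1 — (1), (5), derive visible(a), bird(b).
Round 2 — (3), derive wooden(a).
Round 3 — (4), derive flagged(a).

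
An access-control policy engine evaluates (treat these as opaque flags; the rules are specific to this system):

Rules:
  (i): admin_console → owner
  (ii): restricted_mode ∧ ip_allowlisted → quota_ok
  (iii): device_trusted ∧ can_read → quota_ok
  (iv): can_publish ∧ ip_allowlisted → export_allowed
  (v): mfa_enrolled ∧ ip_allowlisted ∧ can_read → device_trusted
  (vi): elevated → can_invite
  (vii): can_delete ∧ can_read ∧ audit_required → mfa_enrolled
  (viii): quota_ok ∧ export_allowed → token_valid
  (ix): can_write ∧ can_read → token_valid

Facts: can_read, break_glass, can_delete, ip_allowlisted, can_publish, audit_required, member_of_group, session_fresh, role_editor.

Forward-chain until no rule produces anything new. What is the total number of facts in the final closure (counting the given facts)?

Round 1 fires (iv), (vii), giving export_allowed, mfa_enrolled.
Round 2 fires (v), giving device_trusted.
Round 3 fires (iii), giving quota_ok.
Round 4 fires (viii), giving token_valid.
Closure: {audit_required, break_glass, can_delete, can_publish, can_read, device_trusted, export_allowed, ip_allowlisted, member_of_group, mfa_enrolled, quota_ok, role_editor, session_fresh, token_valid} — 14 facts.

14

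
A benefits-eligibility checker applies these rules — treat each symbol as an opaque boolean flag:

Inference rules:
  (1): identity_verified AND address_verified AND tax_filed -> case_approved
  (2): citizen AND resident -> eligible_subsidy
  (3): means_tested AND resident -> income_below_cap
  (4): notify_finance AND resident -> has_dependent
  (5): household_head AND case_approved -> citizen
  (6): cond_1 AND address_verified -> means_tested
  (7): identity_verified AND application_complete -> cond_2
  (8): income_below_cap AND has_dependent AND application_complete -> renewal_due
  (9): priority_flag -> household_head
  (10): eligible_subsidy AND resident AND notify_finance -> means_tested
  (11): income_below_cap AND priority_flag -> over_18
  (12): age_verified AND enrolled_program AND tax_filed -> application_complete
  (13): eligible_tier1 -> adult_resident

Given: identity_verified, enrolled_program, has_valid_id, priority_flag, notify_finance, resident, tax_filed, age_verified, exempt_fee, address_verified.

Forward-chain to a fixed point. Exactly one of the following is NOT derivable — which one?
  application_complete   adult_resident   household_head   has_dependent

adult_resident

Round 1 — (1), (4), (9), (12), derive case_approved, has_dependent, household_head, application_complete.
Round 2 — (5), (7), derive citizen, cond_2.
Round 3 — (2), derive eligible_subsidy.
Round 4 — (10), derive means_tested.
Round 5 — (3), derive income_below_cap.
Round 6 — (8), (11), derive renewal_due, over_18.
Derived: application_complete (round 1), has_dependent (round 1), household_head (round 1). adult_resident never appears in any round.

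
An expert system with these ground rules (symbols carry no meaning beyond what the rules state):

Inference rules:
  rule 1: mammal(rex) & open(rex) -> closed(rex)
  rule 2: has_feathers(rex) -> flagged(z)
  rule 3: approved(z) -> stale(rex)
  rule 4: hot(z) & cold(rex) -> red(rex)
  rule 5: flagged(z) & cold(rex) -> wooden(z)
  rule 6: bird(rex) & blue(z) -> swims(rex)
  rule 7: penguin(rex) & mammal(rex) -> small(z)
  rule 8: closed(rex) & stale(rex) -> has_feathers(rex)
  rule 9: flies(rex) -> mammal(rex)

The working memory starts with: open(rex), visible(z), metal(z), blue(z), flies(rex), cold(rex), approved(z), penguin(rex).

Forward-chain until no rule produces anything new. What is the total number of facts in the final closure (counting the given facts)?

Round 1 fires rule 3, rule 9, giving stale(rex), mammal(rex).
Round 2 fires rule 1, rule 7, giving closed(rex), small(z).
Round 3 fires rule 8, giving has_feathers(rex).
Round 4 fires rule 2, giving flagged(z).
Round 5 fires rule 5, giving wooden(z).
Closure: {approved(z), blue(z), closed(rex), cold(rex), flagged(z), flies(rex), has_feathers(rex), mammal(rex), metal(z), open(rex), penguin(rex), small(z), stale(rex), visible(z), wooden(z)} — 15 facts.

15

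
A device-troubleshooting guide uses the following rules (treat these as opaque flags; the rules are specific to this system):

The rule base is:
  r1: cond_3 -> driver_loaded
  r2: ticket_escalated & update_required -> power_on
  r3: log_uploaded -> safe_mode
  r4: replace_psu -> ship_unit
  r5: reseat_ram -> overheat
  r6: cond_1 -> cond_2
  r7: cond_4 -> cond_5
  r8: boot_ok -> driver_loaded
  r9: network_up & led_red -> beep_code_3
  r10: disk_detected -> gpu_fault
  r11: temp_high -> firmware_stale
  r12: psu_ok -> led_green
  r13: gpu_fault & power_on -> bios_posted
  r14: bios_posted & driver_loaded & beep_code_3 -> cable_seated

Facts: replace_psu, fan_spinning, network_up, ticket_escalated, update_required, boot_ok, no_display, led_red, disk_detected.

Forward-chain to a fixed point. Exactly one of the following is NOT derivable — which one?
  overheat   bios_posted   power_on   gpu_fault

Round 1: r2 [ticket_escalated & update_required -> power_on]; r4 [replace_psu -> ship_unit]; r8 [boot_ok -> driver_loaded]; r9 [network_up & led_red -> beep_code_3]; r10 [disk_detected -> gpu_fault]. Adds power_on, ship_unit, driver_loaded, beep_code_3, gpu_fault.
Round 2: r13 [gpu_fault & power_on -> bios_posted]. Adds bios_posted.
Round 3: r14 [bios_posted & driver_loaded & beep_code_3 -> cable_seated]. Adds cable_seated.
Derived: gpu_fault (round 1), power_on (round 1), bios_posted (round 2). overheat never appears in any round.

overheat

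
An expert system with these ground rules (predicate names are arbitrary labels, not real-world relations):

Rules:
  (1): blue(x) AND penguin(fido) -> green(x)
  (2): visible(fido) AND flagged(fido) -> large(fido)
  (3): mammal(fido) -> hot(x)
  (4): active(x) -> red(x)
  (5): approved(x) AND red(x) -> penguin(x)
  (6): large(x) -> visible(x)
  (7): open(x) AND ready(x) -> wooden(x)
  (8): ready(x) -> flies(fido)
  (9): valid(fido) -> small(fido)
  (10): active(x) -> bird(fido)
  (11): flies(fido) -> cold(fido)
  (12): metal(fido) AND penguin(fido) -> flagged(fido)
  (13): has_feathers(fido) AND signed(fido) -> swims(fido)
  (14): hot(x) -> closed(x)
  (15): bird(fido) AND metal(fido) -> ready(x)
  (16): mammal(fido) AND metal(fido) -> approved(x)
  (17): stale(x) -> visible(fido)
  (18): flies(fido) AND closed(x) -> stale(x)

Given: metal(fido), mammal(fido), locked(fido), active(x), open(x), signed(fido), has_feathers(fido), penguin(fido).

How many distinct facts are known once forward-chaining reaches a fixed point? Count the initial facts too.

Round 1 — (3), (4), (10), (12), (13), (16), derive hot(x), red(x), bird(fido), flagged(fido), swims(fido), approved(x).
Round 2 — (5), (14), (15), derive penguin(x), closed(x), ready(x).
Round 3 — (7), (8), derive wooden(x), flies(fido).
Round 4 — (11), (18), derive cold(fido), stale(x).
Round 5 — (17), derive visible(fido).
Round 6 — (2), derive large(fido).
Closure: {active(x), approved(x), bird(fido), closed(x), cold(fido), flagged(fido), flies(fido), has_feathers(fido), hot(x), large(fido), locked(fido), mammal(fido), metal(fido), open(x), penguin(fido), penguin(x), ready(x), red(x), signed(fido), stale(x), swims(fido), visible(fido), wooden(x)} — 23 facts.

23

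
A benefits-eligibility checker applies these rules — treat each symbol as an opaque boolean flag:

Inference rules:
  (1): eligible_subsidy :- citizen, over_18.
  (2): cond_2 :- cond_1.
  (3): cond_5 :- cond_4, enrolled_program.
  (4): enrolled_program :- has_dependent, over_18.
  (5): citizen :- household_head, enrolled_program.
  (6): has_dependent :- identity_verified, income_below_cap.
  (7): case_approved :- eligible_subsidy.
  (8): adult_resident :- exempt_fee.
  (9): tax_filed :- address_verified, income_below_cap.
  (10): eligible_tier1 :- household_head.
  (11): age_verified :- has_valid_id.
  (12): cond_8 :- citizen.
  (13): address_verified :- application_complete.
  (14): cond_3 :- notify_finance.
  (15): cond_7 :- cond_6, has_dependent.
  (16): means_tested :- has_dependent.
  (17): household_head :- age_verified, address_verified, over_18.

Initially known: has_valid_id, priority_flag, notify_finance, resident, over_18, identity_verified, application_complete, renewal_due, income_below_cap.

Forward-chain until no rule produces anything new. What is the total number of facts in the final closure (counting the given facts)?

Round 1 fires (6), (11), (13), (14), giving has_dependent, age_verified, address_verified, cond_3.
Round 2 fires (4), (9), (16), (17), giving enrolled_program, tax_filed, means_tested, household_head.
Round 3 fires (5), (10), giving citizen, eligible_tier1.
Round 4 fires (1), (12), giving eligible_subsidy, cond_8.
Round 5 fires (7), giving case_approved.
Closure: {address_verified, age_verified, application_complete, case_approved, citizen, cond_3, cond_8, eligible_subsidy, eligible_tier1, enrolled_program, has_dependent, has_valid_id, household_head, identity_verified, income_below_cap, means_tested, notify_finance, over_18, priority_flag, renewal_due, resident, tax_filed} — 22 facts.

22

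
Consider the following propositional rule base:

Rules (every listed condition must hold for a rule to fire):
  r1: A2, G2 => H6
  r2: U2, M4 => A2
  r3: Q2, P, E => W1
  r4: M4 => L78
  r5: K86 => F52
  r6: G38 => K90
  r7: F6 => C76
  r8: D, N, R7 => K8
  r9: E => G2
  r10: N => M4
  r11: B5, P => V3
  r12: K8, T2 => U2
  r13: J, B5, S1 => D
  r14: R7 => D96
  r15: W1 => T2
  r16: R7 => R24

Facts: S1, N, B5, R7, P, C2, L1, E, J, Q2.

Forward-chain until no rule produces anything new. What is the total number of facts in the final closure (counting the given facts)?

Round 1 — r3, r9, r10, r11, r13, r14, r16, derive W1, G2, M4, V3, D, D96, R24.
Round 2 — r4, r8, r15, derive L78, K8, T2.
Round 3 — r12, derive U2.
Round 4 — r2, derive A2.
Round 5 — r1, derive H6.
Closure: {A2, B5, C2, D, D96, E, G2, H6, J, K8, L1, L78, M4, N, P, Q2, R24, R7, S1, T2, U2, V3, W1} — 23 facts.

23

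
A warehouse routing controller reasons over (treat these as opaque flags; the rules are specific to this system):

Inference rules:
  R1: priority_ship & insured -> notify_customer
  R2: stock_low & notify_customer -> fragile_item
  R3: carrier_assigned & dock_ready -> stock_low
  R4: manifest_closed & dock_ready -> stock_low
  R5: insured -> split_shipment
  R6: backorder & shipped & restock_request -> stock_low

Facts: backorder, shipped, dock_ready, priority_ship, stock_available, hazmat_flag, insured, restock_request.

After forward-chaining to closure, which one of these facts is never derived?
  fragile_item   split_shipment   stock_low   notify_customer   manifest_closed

Round 1 — R1, R5, R6, derive notify_customer, split_shipment, stock_low.
Round 2 — R2, derive fragile_item.
Derived: stock_low (round 1), fragile_item (round 2), split_shipment (round 1), notify_customer (round 1). manifest_closed never appears in any round.

manifest_closed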